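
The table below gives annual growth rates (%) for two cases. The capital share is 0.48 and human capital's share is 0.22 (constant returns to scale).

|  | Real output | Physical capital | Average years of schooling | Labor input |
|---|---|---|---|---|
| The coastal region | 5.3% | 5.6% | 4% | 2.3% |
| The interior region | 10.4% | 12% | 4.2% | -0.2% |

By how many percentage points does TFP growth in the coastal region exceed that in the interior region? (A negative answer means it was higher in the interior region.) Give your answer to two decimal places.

-2.73 percentage points

Labor's share = 1 − 0.48 − 0.22 = 0.3.
The coastal region: TFP = 5.3 − 2.688 − 0.88 − 0.69 = 1.042%.
The interior region: TFP = 10.4 − 5.76 − 0.924 + 0.06 = 3.776%.
Difference = 1.042 − (3.776) = -2.734 pp.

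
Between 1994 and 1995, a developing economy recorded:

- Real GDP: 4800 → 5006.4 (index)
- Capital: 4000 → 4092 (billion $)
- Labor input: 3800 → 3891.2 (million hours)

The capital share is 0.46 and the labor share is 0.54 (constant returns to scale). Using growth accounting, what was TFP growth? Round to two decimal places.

Real GDP growth = (5006.4 − 4800) / 4800 = 4.3%.
Capital growth = (4092 − 4000) / 4000 = 2.3%.
Labor input growth = (3891.2 − 3800) / 3800 = 2.4%.
Labor's share = 1 − 0.46 = 0.54.
Capital: 0.46 × 2.3 = 1.058 pp.
Labor input: 0.54 × 2.4 = 1.296 pp.
TFP growth = 4.3 − 2.354 = 1.946%.

1.95%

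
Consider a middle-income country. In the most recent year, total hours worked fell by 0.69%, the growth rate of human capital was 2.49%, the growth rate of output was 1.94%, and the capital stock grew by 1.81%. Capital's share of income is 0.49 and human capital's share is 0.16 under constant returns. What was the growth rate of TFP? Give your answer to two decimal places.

Labor's share = 1 − 0.49 − 0.16 = 0.35.
The capital stock: 0.49 × 1.81 = 0.8869 pp.
Human capital: 0.16 × 2.49 = 0.3984 pp.
Total hours worked: 0.35 × (-0.69) = -0.2415 pp.
TFP growth = 1.94 − 1.0438 = 0.8962%.

TFP grew 0.90%.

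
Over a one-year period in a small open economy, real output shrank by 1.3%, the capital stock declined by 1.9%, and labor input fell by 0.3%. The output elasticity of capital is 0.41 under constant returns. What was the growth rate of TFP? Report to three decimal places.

-0.344%

Labor's share = 1 − 0.41 = 0.59.
The capital stock: 0.41 × (-1.9) = -0.779 pp.
Labor input: 0.59 × (-0.3) = -0.177 pp.
TFP growth = -1.3 + 0.956 = -0.344%.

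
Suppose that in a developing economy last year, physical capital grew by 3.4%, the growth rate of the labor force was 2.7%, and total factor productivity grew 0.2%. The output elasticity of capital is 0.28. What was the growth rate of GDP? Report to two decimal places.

Labor's share = 1 − 0.28 = 0.72.
Physical capital: 0.28 × 3.4 = 0.952 pp.
The labor force: 0.72 × 2.7 = 1.944 pp.
Output growth = 0.2 + 2.896 = 3.096%.

3.10%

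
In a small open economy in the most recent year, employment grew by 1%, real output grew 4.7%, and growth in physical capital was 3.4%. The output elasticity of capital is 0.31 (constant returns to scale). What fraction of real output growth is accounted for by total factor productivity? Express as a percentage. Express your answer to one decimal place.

62.9%

Labor's share = 1 − 0.31 = 0.69.
Physical capital: 0.31 × 3.4 = 1.054 pp.
Employment: 0.69 × 1 = 0.69 pp.
TFP growth = 4.7 − 1.744 = 2.956%.
TFP share of growth = 2.956 / 4.7 × 100 = 62.894%.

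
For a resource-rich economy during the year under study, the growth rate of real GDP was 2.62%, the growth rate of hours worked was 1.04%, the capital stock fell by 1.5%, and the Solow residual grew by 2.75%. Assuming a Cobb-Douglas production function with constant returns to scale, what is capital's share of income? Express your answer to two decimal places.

α = 0.46

gY = gA + α·gK + (1−α)·gL, so gY − gA − gL = α(gK − gL).
2.62 − 2.75 − 1.04 = α × (-1.5 − 1.04).
-1.17 = -2.54 α, so α = 0.4606.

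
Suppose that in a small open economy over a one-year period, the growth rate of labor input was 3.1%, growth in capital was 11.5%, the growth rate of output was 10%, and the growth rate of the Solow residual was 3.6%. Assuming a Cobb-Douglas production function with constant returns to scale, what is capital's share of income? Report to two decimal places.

gY = gA + α·gK + (1−α)·gL, so gY − gA − gL = α(gK − gL).
10 − 3.6 − 3.1 = α × (11.5 − 3.1).
3.3 = 8.4 α, so α = 0.3929.

α = 0.39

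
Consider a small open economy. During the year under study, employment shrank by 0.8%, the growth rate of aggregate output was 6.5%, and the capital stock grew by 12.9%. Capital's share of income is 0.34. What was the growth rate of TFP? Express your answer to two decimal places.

Labor's share = 1 − 0.34 = 0.66.
The capital stock: 0.34 × 12.9 = 4.386 pp.
Employment: 0.66 × (-0.8) = -0.528 pp.
TFP growth = 6.5 − 3.858 = 2.642%.

TFP growth was 2.64%.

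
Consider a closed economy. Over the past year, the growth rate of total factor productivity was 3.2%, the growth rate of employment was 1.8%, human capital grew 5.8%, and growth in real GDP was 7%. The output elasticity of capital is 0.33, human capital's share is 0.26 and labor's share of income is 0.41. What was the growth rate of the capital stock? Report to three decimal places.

4.709%

Labor's share = 1 − 0.33 − 0.26 = 0.41.
gY = gA + 0.26×5.8 + 0.41×1.8 + 0.33×g.
0.33×g = 7 − 3.2 − 2.246 = 1.554.
g = 1.554 / 0.33 = 4.70909%.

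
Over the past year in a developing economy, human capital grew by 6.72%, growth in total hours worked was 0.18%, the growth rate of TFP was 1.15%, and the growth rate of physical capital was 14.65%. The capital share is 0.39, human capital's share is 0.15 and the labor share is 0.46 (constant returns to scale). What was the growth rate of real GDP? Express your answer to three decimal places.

7.954%

Labor's share = 1 − 0.39 − 0.15 = 0.46.
Physical capital: 0.39 × 14.65 = 5.7135 pp.
Human capital: 0.15 × 6.72 = 1.008 pp.
Total hours worked: 0.46 × 0.18 = 0.0828 pp.
Output growth = 1.15 + 6.8043 = 7.9543%.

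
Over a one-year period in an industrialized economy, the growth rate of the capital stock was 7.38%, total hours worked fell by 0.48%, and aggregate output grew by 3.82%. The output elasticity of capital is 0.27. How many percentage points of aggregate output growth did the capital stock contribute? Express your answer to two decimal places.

1.99 pp

Contribution = share × growth = 0.27 × 7.38 = 1.9926 pp.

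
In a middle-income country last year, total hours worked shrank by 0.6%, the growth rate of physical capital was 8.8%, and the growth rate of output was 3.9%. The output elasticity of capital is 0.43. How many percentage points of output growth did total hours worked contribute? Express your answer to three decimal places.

-0.342 percentage points

Labor's share = 1 − 0.43 = 0.57.
Contribution = share × growth = 0.57 × (-0.6) = -0.342 pp.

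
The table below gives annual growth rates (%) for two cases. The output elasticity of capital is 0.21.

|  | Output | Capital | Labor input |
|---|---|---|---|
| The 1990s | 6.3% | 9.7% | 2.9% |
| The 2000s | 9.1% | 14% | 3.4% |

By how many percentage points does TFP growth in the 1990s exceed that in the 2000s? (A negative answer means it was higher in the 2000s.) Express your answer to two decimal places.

Labor's share = 1 − 0.21 = 0.79.
The 1990s: TFP = 6.3 − 2.037 − 2.291 = 1.972%.
The 2000s: TFP = 9.1 − 2.94 − 2.686 = 3.474%.
Difference = 1.972 − (3.474) = -1.502 pp.

-1.50 percentage points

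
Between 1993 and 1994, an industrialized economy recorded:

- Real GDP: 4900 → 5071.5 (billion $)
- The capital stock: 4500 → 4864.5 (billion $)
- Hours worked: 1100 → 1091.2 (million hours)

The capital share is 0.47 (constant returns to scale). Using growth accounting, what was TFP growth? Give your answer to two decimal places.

Real GDP growth = (5071.5 − 4900) / 4900 = 3.5%.
The capital stock growth = (4864.5 − 4500) / 4500 = 8.1%.
Hours worked growth = (1091.2 − 1100) / 1100 = -0.8%.
Labor's share = 1 − 0.47 = 0.53.
The capital stock: 0.47 × 8.1 = 3.807 pp.
Hours worked: 0.53 × (-0.8) = -0.424 pp.
TFP growth = 3.5 − 3.383 = 0.117%.

0.12%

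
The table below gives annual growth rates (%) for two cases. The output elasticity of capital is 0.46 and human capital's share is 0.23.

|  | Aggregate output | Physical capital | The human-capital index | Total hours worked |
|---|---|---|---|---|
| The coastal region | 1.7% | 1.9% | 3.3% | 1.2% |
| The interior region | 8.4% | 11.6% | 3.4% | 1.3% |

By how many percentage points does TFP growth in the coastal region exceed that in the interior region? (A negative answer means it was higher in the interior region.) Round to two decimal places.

Labor's share = 1 − 0.46 − 0.23 = 0.31.
The coastal region: TFP = 1.7 − 0.874 − 0.759 − 0.372 = -0.305%.
The interior region: TFP = 8.4 − 5.336 − 0.782 − 0.403 = 1.879%.
Difference = -0.305 − (1.879) = -2.184 pp.

-2.18 percentage points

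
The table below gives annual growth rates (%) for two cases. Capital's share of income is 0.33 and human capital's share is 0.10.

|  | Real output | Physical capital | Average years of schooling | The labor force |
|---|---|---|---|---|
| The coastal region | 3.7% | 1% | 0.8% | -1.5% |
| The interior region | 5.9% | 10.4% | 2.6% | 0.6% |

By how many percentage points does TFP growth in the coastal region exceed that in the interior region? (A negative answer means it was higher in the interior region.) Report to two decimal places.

Labor's share = 1 − 0.33 − 0.1 = 0.57.
The coastal region: TFP = 3.7 − 0.33 − 0.08 + 0.855 = 4.145%.
The interior region: TFP = 5.9 − 3.432 − 0.26 − 0.342 = 1.866%.
Difference = 4.145 − (1.866) = 2.279 pp.

2.28 percentage points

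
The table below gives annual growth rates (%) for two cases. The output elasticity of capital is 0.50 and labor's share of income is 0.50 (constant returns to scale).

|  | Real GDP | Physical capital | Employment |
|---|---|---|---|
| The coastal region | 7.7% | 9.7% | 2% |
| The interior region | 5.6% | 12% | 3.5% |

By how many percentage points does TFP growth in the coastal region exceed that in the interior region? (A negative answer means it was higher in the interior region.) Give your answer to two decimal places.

Labor's share = 1 − 0.5 = 0.5.
The coastal region: TFP = 7.7 − 4.85 − 1 = 1.85%.
The interior region: TFP = 5.6 − 6 − 1.75 = -2.15%.
Difference = 1.85 − (-2.15) = 4 pp.

4.00 percentage points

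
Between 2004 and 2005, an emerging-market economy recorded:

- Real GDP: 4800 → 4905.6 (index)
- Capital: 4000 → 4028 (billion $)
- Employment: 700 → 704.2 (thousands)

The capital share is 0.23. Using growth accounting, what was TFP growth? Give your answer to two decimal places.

TFP growth was 1.58%.

Real GDP growth = (4905.6 − 4800) / 4800 = 2.2%.
Capital growth = (4028 − 4000) / 4000 = 0.7%.
Employment growth = (704.2 − 700) / 700 = 0.6%.
Labor's share = 1 − 0.23 = 0.77.
Capital: 0.23 × 0.7 = 0.161 pp.
Employment: 0.77 × 0.6 = 0.462 pp.
TFP growth = 2.2 − 0.623 = 1.577%.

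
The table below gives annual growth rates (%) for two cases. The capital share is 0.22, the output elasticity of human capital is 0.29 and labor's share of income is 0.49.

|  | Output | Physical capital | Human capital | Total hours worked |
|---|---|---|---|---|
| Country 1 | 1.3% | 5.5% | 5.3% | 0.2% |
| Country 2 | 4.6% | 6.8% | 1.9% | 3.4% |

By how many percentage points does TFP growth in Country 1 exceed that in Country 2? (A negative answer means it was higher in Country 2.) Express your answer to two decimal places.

-2.43 percentage points

Labor's share = 1 − 0.22 − 0.29 = 0.49.
Country 1: TFP = 1.3 − 1.21 − 1.537 − 0.098 = -1.545%.
Country 2: TFP = 4.6 − 1.496 − 0.551 − 1.666 = 0.887%.
Difference = -1.545 − (0.887) = -2.432 pp.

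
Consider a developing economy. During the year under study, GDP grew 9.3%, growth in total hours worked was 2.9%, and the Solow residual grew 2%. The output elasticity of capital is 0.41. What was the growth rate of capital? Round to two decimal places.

13.63%

Labor's share = 1 − 0.41 = 0.59.
gY = gA + 0.59×2.9 + 0.41×g.
0.41×g = 9.3 − 2 − 1.711 = 5.589.
g = 5.589 / 0.41 = 13.6317%.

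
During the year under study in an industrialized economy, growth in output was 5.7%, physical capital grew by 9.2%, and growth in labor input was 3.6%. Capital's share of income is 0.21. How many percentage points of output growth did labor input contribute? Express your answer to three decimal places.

Labor's share = 1 − 0.21 = 0.79.
Contribution = share × growth = 0.79 × 3.6 = 2.844 pp.

2.844 percentage points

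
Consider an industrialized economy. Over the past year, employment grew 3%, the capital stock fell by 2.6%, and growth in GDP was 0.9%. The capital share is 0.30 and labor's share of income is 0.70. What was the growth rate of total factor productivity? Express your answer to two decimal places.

-0.42%

Labor's share = 1 − 0.3 = 0.7.
The capital stock: 0.3 × (-2.6) = -0.78 pp.
Employment: 0.7 × 3 = 2.1 pp.
TFP growth = 0.9 − 1.32 = -0.42%.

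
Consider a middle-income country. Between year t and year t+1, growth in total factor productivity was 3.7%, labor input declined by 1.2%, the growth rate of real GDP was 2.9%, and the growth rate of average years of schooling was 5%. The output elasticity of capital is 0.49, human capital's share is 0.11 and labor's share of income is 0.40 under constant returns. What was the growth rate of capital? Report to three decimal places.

Labor's share = 1 − 0.49 − 0.11 = 0.4.
gY = gA + 0.11×5 + 0.4×(-1.2) + 0.49×g.
0.49×g = 2.9 − 3.7 − 0.07 = -0.87.
g = -0.87 / 0.49 = -1.77551%.

-1.776%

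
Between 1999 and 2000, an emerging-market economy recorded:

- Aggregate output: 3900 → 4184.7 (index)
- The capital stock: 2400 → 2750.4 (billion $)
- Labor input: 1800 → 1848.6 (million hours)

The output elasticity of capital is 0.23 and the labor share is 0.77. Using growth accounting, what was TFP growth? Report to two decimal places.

1.86%

Aggregate output growth = (4184.7 − 3900) / 3900 = 7.3%.
The capital stock growth = (2750.4 − 2400) / 2400 = 14.6%.
Labor input growth = (1848.6 − 1800) / 1800 = 2.7%.
Labor's share = 1 − 0.23 = 0.77.
The capital stock: 0.23 × 14.6 = 3.358 pp.
Labor input: 0.77 × 2.7 = 2.079 pp.
TFP growth = 7.3 − 5.437 = 1.863%.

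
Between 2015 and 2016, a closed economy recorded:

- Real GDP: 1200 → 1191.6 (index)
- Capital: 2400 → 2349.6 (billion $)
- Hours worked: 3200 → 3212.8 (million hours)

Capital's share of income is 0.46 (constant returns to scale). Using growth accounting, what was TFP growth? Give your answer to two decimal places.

Real GDP growth = (1191.6 − 1200) / 1200 = -0.7%.
Capital growth = (2349.6 − 2400) / 2400 = -2.1%.
Hours worked growth = (3212.8 − 3200) / 3200 = 0.4%.
Labor's share = 1 − 0.46 = 0.54.
Capital: 0.46 × (-2.1) = -0.966 pp.
Hours worked: 0.54 × 0.4 = 0.216 pp.
TFP growth = -0.7 + 0.75 = 0.05%.

0.05%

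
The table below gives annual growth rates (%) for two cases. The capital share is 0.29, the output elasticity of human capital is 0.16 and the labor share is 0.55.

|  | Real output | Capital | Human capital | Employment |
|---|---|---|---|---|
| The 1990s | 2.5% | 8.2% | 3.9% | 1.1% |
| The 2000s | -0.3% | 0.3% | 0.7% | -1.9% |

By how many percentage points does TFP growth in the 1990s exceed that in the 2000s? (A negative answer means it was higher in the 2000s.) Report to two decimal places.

-1.65 percentage points

Labor's share = 1 − 0.29 − 0.16 = 0.55.
The 1990s: TFP = 2.5 − 2.378 − 0.624 − 0.605 = -1.107%.
The 2000s: TFP = -0.3 − 0.087 − 0.112 + 1.045 = 0.546%.
Difference = -1.107 − (0.546) = -1.653 pp.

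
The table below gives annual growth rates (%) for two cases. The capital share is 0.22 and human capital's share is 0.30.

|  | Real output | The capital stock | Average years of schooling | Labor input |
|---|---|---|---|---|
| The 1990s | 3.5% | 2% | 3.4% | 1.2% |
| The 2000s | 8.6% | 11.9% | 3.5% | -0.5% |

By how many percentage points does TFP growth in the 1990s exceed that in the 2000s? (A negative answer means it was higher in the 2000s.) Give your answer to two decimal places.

-3.71 percentage points

Labor's share = 1 − 0.22 − 0.3 = 0.48.
The 1990s: TFP = 3.5 − 0.44 − 1.02 − 0.576 = 1.464%.
The 2000s: TFP = 8.6 − 2.618 − 1.05 + 0.24 = 5.172%.
Difference = 1.464 − (5.172) = -3.708 pp.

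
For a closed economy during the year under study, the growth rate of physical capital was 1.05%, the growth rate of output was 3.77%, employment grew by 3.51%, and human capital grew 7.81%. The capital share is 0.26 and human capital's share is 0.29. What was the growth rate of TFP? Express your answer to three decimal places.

Labor's share = 1 − 0.26 − 0.29 = 0.45.
Physical capital: 0.26 × 1.05 = 0.273 pp.
Human capital: 0.29 × 7.81 = 2.2649 pp.
Employment: 0.45 × 3.51 = 1.5795 pp.
TFP growth = 3.77 − 4.1174 = -0.3474%.

-0.347%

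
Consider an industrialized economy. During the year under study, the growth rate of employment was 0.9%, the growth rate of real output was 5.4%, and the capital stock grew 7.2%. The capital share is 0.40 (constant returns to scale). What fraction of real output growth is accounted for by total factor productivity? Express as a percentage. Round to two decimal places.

Labor's share = 1 − 0.4 = 0.6.
The capital stock: 0.4 × 7.2 = 2.88 pp.
Employment: 0.6 × 0.9 = 0.54 pp.
TFP growth = 5.4 − 3.42 = 1.98%.
TFP share of growth = 1.98 / 5.4 × 100 = 36.6667%.

Total factor productivity accounted for 36.67% of growth.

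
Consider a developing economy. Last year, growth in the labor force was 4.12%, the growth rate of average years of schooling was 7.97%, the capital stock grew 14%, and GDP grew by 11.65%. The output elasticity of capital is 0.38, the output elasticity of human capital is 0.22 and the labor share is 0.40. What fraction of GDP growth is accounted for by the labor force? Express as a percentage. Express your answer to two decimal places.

Labor's share = 1 − 0.38 − 0.22 = 0.4.
The labor force contributed 0.4 × 4.12 = 1.648 pp.
Share of growth = 1.648 / 11.65 × 100 = 14.1459%.

14.15%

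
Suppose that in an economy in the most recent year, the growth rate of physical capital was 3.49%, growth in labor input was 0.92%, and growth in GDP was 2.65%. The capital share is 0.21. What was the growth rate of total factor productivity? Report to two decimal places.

Labor's share = 1 − 0.21 = 0.79.
Physical capital: 0.21 × 3.49 = 0.7329 pp.
Labor input: 0.79 × 0.92 = 0.7268 pp.
TFP growth = 2.65 − 1.4597 = 1.1903%.

Total factor productivity grew 1.19%.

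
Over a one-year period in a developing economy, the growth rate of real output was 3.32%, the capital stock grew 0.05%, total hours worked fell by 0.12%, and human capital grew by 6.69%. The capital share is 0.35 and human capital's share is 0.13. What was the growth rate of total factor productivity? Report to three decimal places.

2.495%

Labor's share = 1 − 0.35 − 0.13 = 0.52.
The capital stock: 0.35 × 0.05 = 0.0175 pp.
Human capital: 0.13 × 6.69 = 0.8697 pp.
Total hours worked: 0.52 × (-0.12) = -0.0624 pp.
TFP growth = 3.32 − 0.8248 = 2.4952%.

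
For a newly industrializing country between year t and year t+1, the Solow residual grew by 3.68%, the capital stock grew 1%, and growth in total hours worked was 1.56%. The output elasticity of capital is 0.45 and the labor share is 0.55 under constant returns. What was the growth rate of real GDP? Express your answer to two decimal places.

Labor's share = 1 − 0.45 = 0.55.
The capital stock: 0.45 × 1 = 0.45 pp.
Total hours worked: 0.55 × 1.56 = 0.858 pp.
Output growth = 3.68 + 1.308 = 4.988%.

4.99%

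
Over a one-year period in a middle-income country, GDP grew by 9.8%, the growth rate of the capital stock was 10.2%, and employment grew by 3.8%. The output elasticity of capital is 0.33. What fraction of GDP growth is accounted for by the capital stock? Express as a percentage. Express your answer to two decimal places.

34.35%

The capital stock contributed 0.33 × 10.2 = 3.366 pp.
Share of growth = 3.366 / 9.8 × 100 = 34.3469%.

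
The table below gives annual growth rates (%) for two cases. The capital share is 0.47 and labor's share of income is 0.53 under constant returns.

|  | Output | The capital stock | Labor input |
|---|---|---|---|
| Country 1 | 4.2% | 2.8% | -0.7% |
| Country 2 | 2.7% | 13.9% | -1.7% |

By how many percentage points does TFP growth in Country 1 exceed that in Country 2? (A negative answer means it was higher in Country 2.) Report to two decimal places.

6.19 percentage points

Labor's share = 1 − 0.47 = 0.53.
Country 1: TFP = 4.2 − 1.316 + 0.371 = 3.255%.
Country 2: TFP = 2.7 − 6.533 + 0.901 = -2.932%.
Difference = 3.255 − (-2.932) = 6.187 pp.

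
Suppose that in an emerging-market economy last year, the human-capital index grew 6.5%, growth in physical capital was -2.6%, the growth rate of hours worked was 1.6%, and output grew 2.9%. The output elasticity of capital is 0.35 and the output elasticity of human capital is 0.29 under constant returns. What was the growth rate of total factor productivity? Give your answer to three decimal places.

Total factor productivity growth was 1.349%.

Labor's share = 1 − 0.35 − 0.29 = 0.36.
Physical capital: 0.35 × (-2.6) = -0.91 pp.
The human-capital index: 0.29 × 6.5 = 1.885 pp.
Hours worked: 0.36 × 1.6 = 0.576 pp.
TFP growth = 2.9 − 1.551 = 1.349%.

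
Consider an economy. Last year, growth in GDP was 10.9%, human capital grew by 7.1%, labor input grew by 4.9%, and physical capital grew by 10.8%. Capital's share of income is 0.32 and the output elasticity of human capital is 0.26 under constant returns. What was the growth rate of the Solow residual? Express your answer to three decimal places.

Labor's share = 1 − 0.32 − 0.26 = 0.42.
Physical capital: 0.32 × 10.8 = 3.456 pp.
Human capital: 0.26 × 7.1 = 1.846 pp.
Labor input: 0.42 × 4.9 = 2.058 pp.
TFP growth = 10.9 − 7.36 = 3.54%.

3.540%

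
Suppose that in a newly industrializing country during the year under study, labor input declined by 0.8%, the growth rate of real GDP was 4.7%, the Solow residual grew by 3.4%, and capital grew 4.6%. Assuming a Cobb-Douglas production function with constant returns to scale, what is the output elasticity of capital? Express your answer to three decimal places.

0.389

gY = gA + α·gK + (1−α)·gL, so gY − gA − gL = α(gK − gL).
4.7 − 3.4 + 0.8 = α × (4.6 − (-0.8)).
2.1 = 5.4 α, so α = 0.38889.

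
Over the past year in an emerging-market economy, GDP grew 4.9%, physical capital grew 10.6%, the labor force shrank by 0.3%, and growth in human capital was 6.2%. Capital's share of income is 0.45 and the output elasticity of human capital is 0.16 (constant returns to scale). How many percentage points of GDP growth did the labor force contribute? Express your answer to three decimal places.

Labor's share = 1 − 0.45 − 0.16 = 0.39.
Contribution = share × growth = 0.39 × (-0.3) = -0.117 pp.

-0.117 pp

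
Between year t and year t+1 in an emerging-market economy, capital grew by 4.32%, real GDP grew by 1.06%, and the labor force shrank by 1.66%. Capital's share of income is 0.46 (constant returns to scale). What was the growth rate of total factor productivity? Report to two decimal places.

Labor's share = 1 − 0.46 = 0.54.
Capital: 0.46 × 4.32 = 1.9872 pp.
The labor force: 0.54 × (-1.66) = -0.8964 pp.
TFP growth = 1.06 − 1.0908 = -0.0308%.

-0.03%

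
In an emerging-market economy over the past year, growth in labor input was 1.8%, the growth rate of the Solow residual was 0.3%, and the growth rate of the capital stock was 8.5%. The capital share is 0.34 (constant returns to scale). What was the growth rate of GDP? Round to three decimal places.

GDP growth was 4.378%.

Labor's share = 1 − 0.34 = 0.66.
The capital stock: 0.34 × 8.5 = 2.89 pp.
Labor input: 0.66 × 1.8 = 1.188 pp.
Output growth = 0.3 + 4.078 = 4.378%.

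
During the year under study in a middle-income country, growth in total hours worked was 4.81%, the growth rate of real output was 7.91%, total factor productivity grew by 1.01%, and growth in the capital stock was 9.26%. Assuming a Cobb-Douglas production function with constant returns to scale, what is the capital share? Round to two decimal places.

gY = gA + α·gK + (1−α)·gL, so gY − gA − gL = α(gK − gL).
7.91 − 1.01 − 4.81 = α × (9.26 − 4.81).
2.09 = 4.45 α, so α = 0.4697.

0.47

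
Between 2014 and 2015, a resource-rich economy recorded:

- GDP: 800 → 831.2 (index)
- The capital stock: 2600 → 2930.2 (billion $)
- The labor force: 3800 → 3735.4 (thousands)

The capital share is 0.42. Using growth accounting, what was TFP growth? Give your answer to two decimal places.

-0.45%

GDP growth = (831.2 − 800) / 800 = 3.9%.
The capital stock growth = (2930.2 − 2600) / 2600 = 12.7%.
The labor force growth = (3735.4 − 3800) / 3800 = -1.7%.
Labor's share = 1 − 0.42 = 0.58.
The capital stock: 0.42 × 12.7 = 5.334 pp.
The labor force: 0.58 × (-1.7) = -0.986 pp.
TFP growth = 3.9 − 4.348 = -0.448%.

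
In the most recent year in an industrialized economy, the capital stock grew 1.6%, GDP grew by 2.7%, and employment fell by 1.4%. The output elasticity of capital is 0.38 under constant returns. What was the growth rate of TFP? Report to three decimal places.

2.960%

Labor's share = 1 − 0.38 = 0.62.
The capital stock: 0.38 × 1.6 = 0.608 pp.
Employment: 0.62 × (-1.4) = -0.868 pp.
TFP growth = 2.7 + 0.26 = 2.96%.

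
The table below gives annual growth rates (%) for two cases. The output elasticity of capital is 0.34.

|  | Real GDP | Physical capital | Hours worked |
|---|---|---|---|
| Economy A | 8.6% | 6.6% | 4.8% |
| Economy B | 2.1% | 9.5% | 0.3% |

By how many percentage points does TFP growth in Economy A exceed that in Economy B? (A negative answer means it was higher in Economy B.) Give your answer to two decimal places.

4.52 percentage points

Labor's share = 1 − 0.34 = 0.66.
Economy A: TFP = 8.6 − 2.244 − 3.168 = 3.188%.
Economy B: TFP = 2.1 − 3.23 − 0.198 = -1.328%.
Difference = 3.188 − (-1.328) = 4.516 pp.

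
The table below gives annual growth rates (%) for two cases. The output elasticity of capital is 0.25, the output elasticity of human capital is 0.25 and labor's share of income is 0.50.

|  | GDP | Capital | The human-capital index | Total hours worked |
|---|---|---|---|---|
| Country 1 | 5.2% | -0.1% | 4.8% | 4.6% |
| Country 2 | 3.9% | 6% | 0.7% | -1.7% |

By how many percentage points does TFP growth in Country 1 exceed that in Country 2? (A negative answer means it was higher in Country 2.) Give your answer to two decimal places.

-1.35 percentage points

Labor's share = 1 − 0.25 − 0.25 = 0.5.
Country 1: TFP = 5.2 + 0.025 − 1.2 − 2.3 = 1.725%.
Country 2: TFP = 3.9 − 1.5 − 0.175 + 0.85 = 3.075%.
Difference = 1.725 − (3.075) = -1.35 pp.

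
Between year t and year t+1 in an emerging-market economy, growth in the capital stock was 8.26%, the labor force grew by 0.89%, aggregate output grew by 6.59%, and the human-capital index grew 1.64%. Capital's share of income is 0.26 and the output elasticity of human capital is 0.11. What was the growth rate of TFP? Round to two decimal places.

Labor's share = 1 − 0.26 − 0.11 = 0.63.
The capital stock: 0.26 × 8.26 = 2.1476 pp.
The human-capital index: 0.11 × 1.64 = 0.1804 pp.
The labor force: 0.63 × 0.89 = 0.5607 pp.
TFP growth = 6.59 − 2.8887 = 3.7013%.

TFP grew 3.70%.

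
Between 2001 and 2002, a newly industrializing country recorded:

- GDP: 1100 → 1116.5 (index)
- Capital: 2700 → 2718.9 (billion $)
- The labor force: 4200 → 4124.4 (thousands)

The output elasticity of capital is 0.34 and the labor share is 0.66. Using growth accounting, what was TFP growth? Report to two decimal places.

GDP growth = (1116.5 − 1100) / 1100 = 1.5%.
Capital growth = (2718.9 − 2700) / 2700 = 0.7%.
The labor force growth = (4124.4 − 4200) / 4200 = -1.8%.
Labor's share = 1 − 0.34 = 0.66.
Capital: 0.34 × 0.7 = 0.238 pp.
The labor force: 0.66 × (-1.8) = -1.188 pp.
TFP growth = 1.5 + 0.95 = 2.45%.

2.45%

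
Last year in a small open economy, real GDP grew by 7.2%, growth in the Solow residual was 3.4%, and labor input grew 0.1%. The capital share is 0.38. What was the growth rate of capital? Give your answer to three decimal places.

9.837%

Labor's share = 1 − 0.38 = 0.62.
gY = gA + 0.62×0.1 + 0.38×g.
0.38×g = 7.2 − 3.4 − 0.062 = 3.738.
g = 3.738 / 0.38 = 9.83684%.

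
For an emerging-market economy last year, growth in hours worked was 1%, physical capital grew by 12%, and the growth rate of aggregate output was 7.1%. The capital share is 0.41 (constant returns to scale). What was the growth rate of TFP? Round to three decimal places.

Labor's share = 1 − 0.41 = 0.59.
Physical capital: 0.41 × 12 = 4.92 pp.
Hours worked: 0.59 × 1 = 0.59 pp.
TFP growth = 7.1 − 5.51 = 1.59%.

1.590%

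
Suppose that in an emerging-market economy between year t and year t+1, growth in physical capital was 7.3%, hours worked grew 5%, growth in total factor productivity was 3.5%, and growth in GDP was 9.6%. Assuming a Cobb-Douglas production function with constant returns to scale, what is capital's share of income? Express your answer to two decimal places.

Capital's share of income is 0.48.

gY = gA + α·gK + (1−α)·gL, so gY − gA − gL = α(gK − gL).
9.6 − 3.5 − 5 = α × (7.3 − 5).
1.1 = 2.3 α, so α = 0.4783.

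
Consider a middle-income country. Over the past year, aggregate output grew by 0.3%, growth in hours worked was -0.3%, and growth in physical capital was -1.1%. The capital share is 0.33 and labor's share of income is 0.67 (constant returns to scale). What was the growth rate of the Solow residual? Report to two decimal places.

Labor's share = 1 − 0.33 = 0.67.
Physical capital: 0.33 × (-1.1) = -0.363 pp.
Hours worked: 0.67 × (-0.3) = -0.201 pp.
TFP growth = 0.3 + 0.564 = 0.864%.

The Solow residual grew 0.86%.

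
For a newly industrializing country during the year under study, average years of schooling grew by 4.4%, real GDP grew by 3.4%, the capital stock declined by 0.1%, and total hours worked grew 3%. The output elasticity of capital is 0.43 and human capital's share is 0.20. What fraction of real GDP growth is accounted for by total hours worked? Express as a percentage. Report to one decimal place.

Labor's share = 1 − 0.43 − 0.2 = 0.37.
Total hours worked contributed 0.37 × 3 = 1.11 pp.
Share of growth = 1.11 / 3.4 × 100 = 32.647%.

Total hours worked accounted for 32.6% of growth.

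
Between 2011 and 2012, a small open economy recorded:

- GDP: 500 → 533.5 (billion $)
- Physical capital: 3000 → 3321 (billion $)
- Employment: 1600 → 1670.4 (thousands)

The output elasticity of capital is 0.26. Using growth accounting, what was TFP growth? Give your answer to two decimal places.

TFP growth was 0.66%.

GDP growth = (533.5 − 500) / 500 = 6.7%.
Physical capital growth = (3321 − 3000) / 3000 = 10.7%.
Employment growth = (1670.4 − 1600) / 1600 = 4.4%.
Labor's share = 1 − 0.26 = 0.74.
Physical capital: 0.26 × 10.7 = 2.782 pp.
Employment: 0.74 × 4.4 = 3.256 pp.
TFP growth = 6.7 − 6.038 = 0.662%.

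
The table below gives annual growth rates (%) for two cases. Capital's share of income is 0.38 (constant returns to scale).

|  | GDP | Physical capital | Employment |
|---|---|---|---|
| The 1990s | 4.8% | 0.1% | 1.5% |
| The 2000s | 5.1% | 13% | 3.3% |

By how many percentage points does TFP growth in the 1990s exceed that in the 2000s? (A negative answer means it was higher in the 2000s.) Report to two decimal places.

Labor's share = 1 − 0.38 = 0.62.
The 1990s: TFP = 4.8 − 0.038 − 0.93 = 3.832%.
The 2000s: TFP = 5.1 − 4.94 − 2.046 = -1.886%.
Difference = 3.832 − (-1.886) = 5.718 pp.

5.72 percentage points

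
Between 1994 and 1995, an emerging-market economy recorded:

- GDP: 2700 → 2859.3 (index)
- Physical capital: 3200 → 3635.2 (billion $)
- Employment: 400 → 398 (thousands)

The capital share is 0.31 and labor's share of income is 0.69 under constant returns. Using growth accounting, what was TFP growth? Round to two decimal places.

TFP growth was 2.03%.

GDP growth = (2859.3 − 2700) / 2700 = 5.9%.
Physical capital growth = (3635.2 − 3200) / 3200 = 13.6%.
Employment growth = (398 − 400) / 400 = -0.5%.
Labor's share = 1 − 0.31 = 0.69.
Physical capital: 0.31 × 13.6 = 4.216 pp.
Employment: 0.69 × (-0.5) = -0.345 pp.
TFP growth = 5.9 − 3.871 = 2.029%.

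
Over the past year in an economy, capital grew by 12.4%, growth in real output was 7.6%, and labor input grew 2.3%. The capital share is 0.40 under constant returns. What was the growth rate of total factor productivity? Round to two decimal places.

Labor's share = 1 − 0.4 = 0.6.
Capital: 0.4 × 12.4 = 4.96 pp.
Labor input: 0.6 × 2.3 = 1.38 pp.
TFP growth = 7.6 − 6.34 = 1.26%.

1.26%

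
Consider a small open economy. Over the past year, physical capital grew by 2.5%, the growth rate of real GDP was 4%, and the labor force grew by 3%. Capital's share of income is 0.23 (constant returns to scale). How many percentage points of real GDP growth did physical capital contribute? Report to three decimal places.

Contribution = share × growth = 0.23 × 2.5 = 0.575 pp.

0.575 percentage points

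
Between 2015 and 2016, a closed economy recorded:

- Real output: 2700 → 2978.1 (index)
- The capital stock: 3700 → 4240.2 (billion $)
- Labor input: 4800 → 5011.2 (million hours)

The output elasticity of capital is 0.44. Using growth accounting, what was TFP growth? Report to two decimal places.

TFP grew 1.41%.

Real output growth = (2978.1 − 2700) / 2700 = 10.3%.
The capital stock growth = (4240.2 − 3700) / 3700 = 14.6%.
Labor input growth = (5011.2 − 4800) / 4800 = 4.4%.
Labor's share = 1 − 0.44 = 0.56.
The capital stock: 0.44 × 14.6 = 6.424 pp.
Labor input: 0.56 × 4.4 = 2.464 pp.
TFP growth = 10.3 − 8.888 = 1.412%.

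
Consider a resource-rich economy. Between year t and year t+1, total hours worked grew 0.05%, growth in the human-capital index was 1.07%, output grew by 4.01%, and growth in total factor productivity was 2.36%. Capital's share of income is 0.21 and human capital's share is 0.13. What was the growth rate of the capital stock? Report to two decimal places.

7.04%

Labor's share = 1 − 0.21 − 0.13 = 0.66.
gY = gA + 0.13×1.07 + 0.66×0.05 + 0.21×g.
0.21×g = 4.01 − 2.36 − 0.1721 = 1.4779.
g = 1.4779 / 0.21 = 7.0376%.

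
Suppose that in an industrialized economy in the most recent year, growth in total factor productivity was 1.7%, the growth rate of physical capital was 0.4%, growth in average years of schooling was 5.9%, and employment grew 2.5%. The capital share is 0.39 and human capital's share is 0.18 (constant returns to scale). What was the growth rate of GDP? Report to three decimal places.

Labor's share = 1 − 0.39 − 0.18 = 0.43.
Physical capital: 0.39 × 0.4 = 0.156 pp.
Average years of schooling: 0.18 × 5.9 = 1.062 pp.
Employment: 0.43 × 2.5 = 1.075 pp.
Output growth = 1.7 + 2.293 = 3.993%.

3.993%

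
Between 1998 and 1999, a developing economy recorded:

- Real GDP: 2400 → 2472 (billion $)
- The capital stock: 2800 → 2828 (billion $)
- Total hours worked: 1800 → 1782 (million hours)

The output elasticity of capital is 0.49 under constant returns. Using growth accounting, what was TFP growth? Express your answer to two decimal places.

Real GDP growth = (2472 − 2400) / 2400 = 3%.
The capital stock growth = (2828 − 2800) / 2800 = 1%.
Total hours worked growth = (1782 − 1800) / 1800 = -1%.
Labor's share = 1 − 0.49 = 0.51.
The capital stock: 0.49 × 1 = 0.49 pp.
Total hours worked: 0.51 × (-1) = -0.51 pp.
TFP growth = 3 + 0.02 = 3.02%.

3.02%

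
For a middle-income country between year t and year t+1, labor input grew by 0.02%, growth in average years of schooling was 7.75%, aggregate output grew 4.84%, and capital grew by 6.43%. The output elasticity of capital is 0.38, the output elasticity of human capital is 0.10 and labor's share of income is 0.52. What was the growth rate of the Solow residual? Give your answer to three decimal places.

Labor's share = 1 − 0.38 − 0.1 = 0.52.
Capital: 0.38 × 6.43 = 2.4434 pp.
Average years of schooling: 0.1 × 7.75 = 0.775 pp.
Labor input: 0.52 × 0.02 = 0.0104 pp.
TFP growth = 4.84 − 3.2288 = 1.6112%.

1.611%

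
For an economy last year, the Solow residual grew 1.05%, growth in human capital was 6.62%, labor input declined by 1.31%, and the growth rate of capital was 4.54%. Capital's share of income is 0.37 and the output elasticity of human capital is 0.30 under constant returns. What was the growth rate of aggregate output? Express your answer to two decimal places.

Aggregate output grew 4.28%.

Labor's share = 1 − 0.37 − 0.3 = 0.33.
Capital: 0.37 × 4.54 = 1.6798 pp.
Human capital: 0.3 × 6.62 = 1.986 pp.
Labor input: 0.33 × (-1.31) = -0.4323 pp.
Output growth = 1.05 + 3.2335 = 4.2835%.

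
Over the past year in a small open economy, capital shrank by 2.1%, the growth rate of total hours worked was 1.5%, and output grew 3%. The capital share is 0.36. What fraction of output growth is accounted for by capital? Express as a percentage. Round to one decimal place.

-25.2%

Capital contributed 0.36 × (-2.1) = -0.756 pp.
Share of growth = -0.756 / 3 × 100 = -25.2%.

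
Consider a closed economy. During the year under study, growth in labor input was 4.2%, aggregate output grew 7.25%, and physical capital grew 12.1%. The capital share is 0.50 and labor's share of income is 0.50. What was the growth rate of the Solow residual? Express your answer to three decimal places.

-0.900%

Labor's share = 1 − 0.5 = 0.5.
Physical capital: 0.5 × 12.1 = 6.05 pp.
Labor input: 0.5 × 4.2 = 2.1 pp.
TFP growth = 7.25 − 8.15 = -0.9%.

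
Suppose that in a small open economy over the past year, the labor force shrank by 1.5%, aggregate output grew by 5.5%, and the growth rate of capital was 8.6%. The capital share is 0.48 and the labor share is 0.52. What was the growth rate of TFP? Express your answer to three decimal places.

Labor's share = 1 − 0.48 = 0.52.
Capital: 0.48 × 8.6 = 4.128 pp.
The labor force: 0.52 × (-1.5) = -0.78 pp.
TFP growth = 5.5 − 3.348 = 2.152%.

TFP grew 2.152%.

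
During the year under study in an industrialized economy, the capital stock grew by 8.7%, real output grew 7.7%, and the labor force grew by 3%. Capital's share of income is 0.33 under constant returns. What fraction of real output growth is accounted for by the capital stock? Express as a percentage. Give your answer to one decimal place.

37.3%

The capital stock contributed 0.33 × 8.7 = 2.871 pp.
Share of growth = 2.871 / 7.7 × 100 = 37.286%.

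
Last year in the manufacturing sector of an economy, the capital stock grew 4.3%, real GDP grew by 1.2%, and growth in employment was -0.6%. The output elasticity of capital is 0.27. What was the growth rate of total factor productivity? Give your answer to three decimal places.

Labor's share = 1 − 0.27 = 0.73.
The capital stock: 0.27 × 4.3 = 1.161 pp.
Employment: 0.73 × (-0.6) = -0.438 pp.
TFP growth = 1.2 − 0.723 = 0.477%.

Total factor productivity growth was 0.477%.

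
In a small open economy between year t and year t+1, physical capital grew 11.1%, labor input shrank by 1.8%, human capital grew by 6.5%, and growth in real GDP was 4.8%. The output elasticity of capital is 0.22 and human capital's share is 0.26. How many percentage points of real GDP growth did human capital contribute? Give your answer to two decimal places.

Contribution = share × growth = 0.26 × 6.5 = 1.69 pp.

1.69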